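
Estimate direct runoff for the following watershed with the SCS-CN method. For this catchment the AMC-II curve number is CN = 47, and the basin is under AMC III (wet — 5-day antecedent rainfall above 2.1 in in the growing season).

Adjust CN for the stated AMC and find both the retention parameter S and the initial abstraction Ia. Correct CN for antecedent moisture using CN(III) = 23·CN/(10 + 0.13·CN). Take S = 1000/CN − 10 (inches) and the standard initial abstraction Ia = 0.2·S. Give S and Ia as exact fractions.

S = 5300/1081 in ≈ 4.903 in; Ia = 1060/1081 in ≈ 0.981 in

CN(III) from CN(II)=47: (23·47)/(10 + 0.13·47) = 108100/1611 ≈ 67.101
Max retention: S = 1000/(108100/1611) − 10 = 5300/1081 in (≈ 4.903 in)
Ia = 0.2S: 0.2·4.903 = 0.981 in (exactly 1060/1081)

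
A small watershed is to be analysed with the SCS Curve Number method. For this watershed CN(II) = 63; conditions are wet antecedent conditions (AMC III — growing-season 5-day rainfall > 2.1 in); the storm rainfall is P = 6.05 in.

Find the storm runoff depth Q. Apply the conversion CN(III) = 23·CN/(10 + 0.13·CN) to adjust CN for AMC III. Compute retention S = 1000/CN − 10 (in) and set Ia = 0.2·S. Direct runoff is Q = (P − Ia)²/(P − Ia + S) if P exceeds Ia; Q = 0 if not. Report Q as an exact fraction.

Wet (AMC III): CN(III) = 23·63/(10 + 0.13·63) = 1449/(1819/100) = 144900/1819 ≈ 79.659
S = 1000/(144900/1819) − 10 = 3700/1449 in ≈ 2.553 in
Ia = 0.2·(3700/1449) = 740/1449 in ≈ 0.511 in
Since P=6.050 > Ia=0.511: effective rainfall P−Ia = 160529/28980 in
Q = (160529/28980)²/((160529/28980) + 3700/1449) = (25769559841/839840400)/(234529/28980) = 25769559841/6796650420 in ≈ 3.792 in

Q = 25769559841/6796650420 in ≈ 3.792 in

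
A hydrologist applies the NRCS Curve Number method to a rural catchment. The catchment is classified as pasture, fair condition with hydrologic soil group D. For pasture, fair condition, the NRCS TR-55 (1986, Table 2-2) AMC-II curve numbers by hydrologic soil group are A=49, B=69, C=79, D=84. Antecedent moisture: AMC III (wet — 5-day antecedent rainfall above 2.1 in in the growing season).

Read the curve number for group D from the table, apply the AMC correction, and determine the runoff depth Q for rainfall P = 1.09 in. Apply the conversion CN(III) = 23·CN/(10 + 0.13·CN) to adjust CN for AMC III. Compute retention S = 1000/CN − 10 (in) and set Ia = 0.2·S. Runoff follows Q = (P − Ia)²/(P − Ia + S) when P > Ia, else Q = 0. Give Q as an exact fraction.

NRCS table: pasture, fair condition, soil group D → CN(II) = 84
CN(III) from CN(II)=84: (23·84)/(10 + 0.13·84) = 48300/523 ≈ 92.352
Retention S: 1000/CN − 10 with CN=92.352 → S = 400/483 ≈ 0.828 in
Ia = 0.2S: 0.2·0.828 = 0.166 in (exactly 80/483)
Since P=1.090 > Ia=0.166: effective rainfall P−Ia = 44647/48300 in
Runoff Q = (P−Ia)²/(P−Ia+S) = (0.924)²/(0.924+0.828) = 1993354609/4088450100 ≈ 0.488 in

Q = 1993354609/4088450100 in ≈ 0.488 in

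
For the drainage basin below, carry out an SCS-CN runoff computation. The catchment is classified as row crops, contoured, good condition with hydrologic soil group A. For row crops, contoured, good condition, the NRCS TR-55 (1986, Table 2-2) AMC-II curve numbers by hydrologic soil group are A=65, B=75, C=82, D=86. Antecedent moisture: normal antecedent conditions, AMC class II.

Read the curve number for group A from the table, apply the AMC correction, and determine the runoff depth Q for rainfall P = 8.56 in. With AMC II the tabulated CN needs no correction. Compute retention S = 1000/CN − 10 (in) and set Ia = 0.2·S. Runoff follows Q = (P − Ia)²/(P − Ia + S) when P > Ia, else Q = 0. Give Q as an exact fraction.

NRCS table: row crops, contoured, good condition, soil group A → CN(II) = 65
AMC II — tabulated CN = 65 applies directly.
S = 1000/65 − 10 = 70/13 in ≈ 5.385 in
Ia = 0.2S: 0.2·5.385 = 1.077 in (exactly 14/13)
P − Ia = 8.560 − 1.077 = 2432/325 ≈ 7.483 in (> 0, runoff occurs)
Q = (2432/325)²/((2432/325) + 70/13) = (5914624/105625)/(4182/325) = 2957312/679575 in ≈ 4.352 in

Q = 2957312/679575 in ≈ 4.352 in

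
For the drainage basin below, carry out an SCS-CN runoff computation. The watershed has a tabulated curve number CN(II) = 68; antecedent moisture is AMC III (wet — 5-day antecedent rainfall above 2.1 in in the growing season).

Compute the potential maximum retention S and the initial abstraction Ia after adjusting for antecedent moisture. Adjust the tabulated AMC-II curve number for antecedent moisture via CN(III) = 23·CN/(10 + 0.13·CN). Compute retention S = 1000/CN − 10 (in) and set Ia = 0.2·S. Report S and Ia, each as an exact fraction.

S = 800/391 in ≈ 2.046 in; Ia = 160/391 in ≈ 0.409 in

Wet (AMC III): CN(III) = 23·68/(10 + 0.13·68) = 1564/(471/25) = 39100/471 ≈ 83.015
Retention S: 1000/CN − 10 with CN=83.015 → S = 800/391 ≈ 2.046 in
Ia = 0.2·(800/391) = 160/391 in ≈ 0.409 in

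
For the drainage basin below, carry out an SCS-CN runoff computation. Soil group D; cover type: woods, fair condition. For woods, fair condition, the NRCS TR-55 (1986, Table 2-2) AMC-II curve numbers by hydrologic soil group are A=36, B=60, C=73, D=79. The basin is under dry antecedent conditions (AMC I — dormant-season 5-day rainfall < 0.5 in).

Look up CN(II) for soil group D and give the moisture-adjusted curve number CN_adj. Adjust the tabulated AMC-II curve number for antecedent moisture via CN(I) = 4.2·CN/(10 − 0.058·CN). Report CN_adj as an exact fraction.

NRCS table: woods, fair condition, soil group D → CN(II) = 79
CN(I) from CN(II)=79: (4.2·79)/(10 − 0.058·79) = 7900/129 ≈ 61.240

CN_adj = 7900/129 ≈ 61.240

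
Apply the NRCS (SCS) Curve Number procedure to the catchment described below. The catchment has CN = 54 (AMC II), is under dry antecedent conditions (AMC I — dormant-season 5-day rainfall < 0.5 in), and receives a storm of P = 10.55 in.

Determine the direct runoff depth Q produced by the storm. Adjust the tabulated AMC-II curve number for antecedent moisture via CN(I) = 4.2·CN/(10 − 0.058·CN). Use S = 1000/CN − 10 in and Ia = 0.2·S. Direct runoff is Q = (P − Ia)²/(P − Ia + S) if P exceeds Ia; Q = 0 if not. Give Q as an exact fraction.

CN(I) from CN(II)=54: (4.2·54)/(10 − 0.058·54) = 56700/1717 ≈ 33.023
S = 1000/(56700/1717) − 10 = 11500/567 in ≈ 20.282 in
Ia = 0.2S: 0.2·20.282 = 4.056 in (exactly 2300/567)
Excess rainfall: 10.550 − 4.056 = 6.494 in; P > Ia so Q > 0
Q: (73637/11340)² ÷ (303637/11340) = 5422407769/3443243580 in (≈ 1.575 in)

Q = 5422407769/3443243580 in ≈ 1.575 in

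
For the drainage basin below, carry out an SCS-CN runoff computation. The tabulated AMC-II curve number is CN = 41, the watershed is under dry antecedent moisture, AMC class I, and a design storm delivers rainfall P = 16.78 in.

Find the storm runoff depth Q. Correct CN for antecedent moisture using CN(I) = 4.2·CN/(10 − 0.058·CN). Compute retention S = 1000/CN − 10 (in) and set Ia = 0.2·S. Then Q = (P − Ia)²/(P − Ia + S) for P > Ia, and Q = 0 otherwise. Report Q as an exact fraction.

Dry (AMC I): CN(I) = 4.2·41/(10 − 0.058·41) = (861/5)/(3811/500) = 86100/3811 ≈ 22.592
Max retention: S = 1000/(86100/3811) − 10 = 29500/861 in (≈ 34.262 in)
Ia = 0.2S: 0.2·34.262 = 6.852 in (exactly 5900/861)
P − Ia = 16.780 − 6.852 = 427379/43050 ≈ 9.928 in (> 0, runoff occurs)
Q: (427379/43050)² ÷ (1902379/43050) = 182652809641/81897415950 in (≈ 2.230 in)

Q = 182652809641/81897415950 in ≈ 2.230 in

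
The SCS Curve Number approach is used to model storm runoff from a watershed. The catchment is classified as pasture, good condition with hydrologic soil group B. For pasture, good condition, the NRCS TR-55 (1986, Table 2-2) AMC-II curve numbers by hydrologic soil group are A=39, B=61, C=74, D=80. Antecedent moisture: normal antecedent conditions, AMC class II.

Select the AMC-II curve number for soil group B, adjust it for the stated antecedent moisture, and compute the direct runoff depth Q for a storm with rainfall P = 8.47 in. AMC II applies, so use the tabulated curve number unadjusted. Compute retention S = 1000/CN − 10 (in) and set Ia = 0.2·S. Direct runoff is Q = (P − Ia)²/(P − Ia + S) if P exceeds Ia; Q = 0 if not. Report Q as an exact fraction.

NRCS table: pasture, good condition, soil group B → CN(II) = 61
CN(II) = 61; AMC II needs no correction.
Max retention: S = 1000/61 − 10 = 390/61 in (≈ 6.393 in)
Ia = 0.2S: 0.2·6.393 = 1.279 in (exactly 78/61)
Since P=8.470 > Ia=1.279: effective rainfall P−Ia = 43867/6100 in
Q: (43867/6100)² ÷ (82867/6100) = 1924313689/505488700 in (≈ 3.807 in)

Q = 1924313689/505488700 in ≈ 3.807 in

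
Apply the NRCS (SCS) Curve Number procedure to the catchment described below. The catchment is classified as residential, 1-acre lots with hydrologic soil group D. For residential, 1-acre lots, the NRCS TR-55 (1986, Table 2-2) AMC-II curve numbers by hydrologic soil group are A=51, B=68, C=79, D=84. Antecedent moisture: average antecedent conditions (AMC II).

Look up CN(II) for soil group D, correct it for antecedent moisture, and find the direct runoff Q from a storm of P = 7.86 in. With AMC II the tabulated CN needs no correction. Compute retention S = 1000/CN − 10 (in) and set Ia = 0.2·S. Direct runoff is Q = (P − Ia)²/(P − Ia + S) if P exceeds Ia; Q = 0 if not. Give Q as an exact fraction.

NRCS table: residential, 1-acre lots, soil group D → CN(II) = 84
AMC II — tabulated CN = 84 applies directly.
Max retention: S = 1000/84 − 10 = 40/21 in (≈ 1.905 in)
Ia = 0.2·(40/21) = 8/21 in ≈ 0.381 in
Excess rainfall: 7.860 − 0.381 = 7.479 in; P > Ia so Q > 0
Runoff Q = (P−Ia)²/(P−Ia+S) = (7.479)²/(7.479+1.905) = 61669609/10345650 ≈ 5.961 in

Q = 61669609/10345650 in ≈ 5.961 in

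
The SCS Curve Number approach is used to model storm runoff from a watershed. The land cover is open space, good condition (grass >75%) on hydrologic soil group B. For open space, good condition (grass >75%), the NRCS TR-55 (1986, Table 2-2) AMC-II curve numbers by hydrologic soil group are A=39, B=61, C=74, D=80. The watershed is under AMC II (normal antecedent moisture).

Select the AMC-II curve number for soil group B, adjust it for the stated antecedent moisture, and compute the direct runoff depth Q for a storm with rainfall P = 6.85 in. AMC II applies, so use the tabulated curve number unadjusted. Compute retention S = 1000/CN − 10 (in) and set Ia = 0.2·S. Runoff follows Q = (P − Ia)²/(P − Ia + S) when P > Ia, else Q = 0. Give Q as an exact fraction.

Q = 46199209/17808340 in ≈ 2.594 in

NRCS table: open space, good condition (grass >75%), soil group B → CN(II) = 61
AMC II — tabulated CN = 61 applies directly.
Max retention: S = 1000/61 − 10 = 390/61 in (≈ 6.393 in)
Ia = 0.2S: 0.2·6.393 = 1.279 in (exactly 78/61)
P − Ia = 6.850 − 1.279 = 6797/1220 ≈ 5.571 in (> 0, runoff occurs)
Q: (6797/1220)² ÷ (14597/1220) = 46199209/17808340 in (≈ 2.594 in)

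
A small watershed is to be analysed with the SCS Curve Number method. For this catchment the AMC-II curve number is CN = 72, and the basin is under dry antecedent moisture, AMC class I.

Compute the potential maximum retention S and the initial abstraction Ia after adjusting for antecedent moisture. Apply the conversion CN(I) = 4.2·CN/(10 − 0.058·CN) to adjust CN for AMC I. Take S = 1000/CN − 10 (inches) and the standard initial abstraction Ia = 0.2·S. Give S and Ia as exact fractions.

S = 250/27 in ≈ 9.259 in; Ia = 50/27 in ≈ 1.852 in

Dry (AMC I): CN(I) = 4.2·72/(10 − 0.058·72) = (1512/5)/(728/125) = 675/13 ≈ 51.923
S = 1000/(675/13) − 10 = 250/27 in ≈ 9.259 in
Initial abstraction Ia = S/5 = (250/27)/5 = 50/27 ≈ 1.852 in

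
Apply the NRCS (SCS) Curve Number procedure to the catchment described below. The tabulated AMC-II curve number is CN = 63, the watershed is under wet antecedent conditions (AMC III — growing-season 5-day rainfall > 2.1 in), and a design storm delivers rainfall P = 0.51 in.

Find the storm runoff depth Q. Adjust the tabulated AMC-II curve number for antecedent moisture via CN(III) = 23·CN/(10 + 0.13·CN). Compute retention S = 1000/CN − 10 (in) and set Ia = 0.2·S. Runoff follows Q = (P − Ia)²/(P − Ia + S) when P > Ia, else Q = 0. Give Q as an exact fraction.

Q = 0 in ≈ 0.000 in

Wet (AMC III): CN(III) = 23·63/(10 + 0.13·63) = 1449/(1819/100) = 144900/1819 ≈ 79.659
Retention S: 1000/CN − 10 with CN=79.659 → S = 3700/1449 ≈ 2.553 in
Ia = 0.2·(3700/1449) = 740/1449 in ≈ 0.511 in
P = 0.510 ≤ Ia = 0.511 in: entire storm abstracted, Q = 0.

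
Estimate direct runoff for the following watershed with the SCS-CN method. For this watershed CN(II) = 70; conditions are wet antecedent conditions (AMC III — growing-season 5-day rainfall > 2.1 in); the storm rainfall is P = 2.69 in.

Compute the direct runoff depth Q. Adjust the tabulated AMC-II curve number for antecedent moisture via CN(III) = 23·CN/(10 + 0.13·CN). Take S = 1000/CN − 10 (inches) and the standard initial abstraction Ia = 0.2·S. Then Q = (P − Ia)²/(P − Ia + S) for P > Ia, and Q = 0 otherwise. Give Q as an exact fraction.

CN(III) from CN(II)=70: (23·70)/(10 + 0.13·70) = 16100/191 ≈ 84.293
Max retention: S = 1000/(16100/191) − 10 = 300/161 in (≈ 1.863 in)
Ia = 0.2S: 0.2·1.863 = 0.373 in (exactly 60/161)
Since P=2.690 > Ia=0.373: effective rainfall P−Ia = 37309/16100 in
Q = (37309/16100)²/((37309/16100) + 300/161) = (1391961481/259210000)/(67309/16100) = 1391961481/1083674900 in ≈ 1.284 in

Q = 1391961481/1083674900 in ≈ 1.284 in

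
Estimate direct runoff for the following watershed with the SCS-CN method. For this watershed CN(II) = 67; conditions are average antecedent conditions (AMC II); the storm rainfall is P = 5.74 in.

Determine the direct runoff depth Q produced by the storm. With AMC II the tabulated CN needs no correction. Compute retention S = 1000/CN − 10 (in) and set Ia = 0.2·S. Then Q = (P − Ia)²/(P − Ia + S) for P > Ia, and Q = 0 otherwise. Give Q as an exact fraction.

Q = 253733041/108637150 in ≈ 2.336 in

CN(II) = 67; AMC II needs no correction.
S = 1000/67 − 10 = 330/67 in ≈ 4.925 in
Ia = 0.2S: 0.2·4.925 = 0.985 in (exactly 66/67)
Excess rainfall: 5.740 − 0.985 = 4.755 in; P > Ia so Q > 0
Runoff Q = (P−Ia)²/(P−Ia+S) = (4.755)²/(4.755+4.925) = 253733041/108637150 ≈ 2.336 in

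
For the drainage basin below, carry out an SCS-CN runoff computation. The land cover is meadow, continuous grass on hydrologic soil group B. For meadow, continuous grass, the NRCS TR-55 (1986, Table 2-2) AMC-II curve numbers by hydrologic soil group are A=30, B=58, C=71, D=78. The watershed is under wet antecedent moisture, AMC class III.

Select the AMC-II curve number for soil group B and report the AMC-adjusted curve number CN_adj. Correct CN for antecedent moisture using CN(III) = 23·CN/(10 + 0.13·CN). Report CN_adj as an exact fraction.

CN_adj = 66700/877 ≈ 76.055

NRCS table: meadow, continuous grass, soil group B → CN(II) = 58
CN(III) from CN(II)=58: (23·58)/(10 + 0.13·58) = 66700/877 ≈ 76.055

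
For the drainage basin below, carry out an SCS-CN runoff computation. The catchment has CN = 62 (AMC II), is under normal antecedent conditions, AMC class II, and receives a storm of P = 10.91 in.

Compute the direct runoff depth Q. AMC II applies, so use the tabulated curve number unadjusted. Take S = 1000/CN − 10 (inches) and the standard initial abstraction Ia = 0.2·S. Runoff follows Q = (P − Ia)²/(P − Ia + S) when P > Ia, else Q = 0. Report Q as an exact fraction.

Q = 901260441/151965100 in ≈ 5.931 in

CN(II) = 62; AMC II needs no correction.
Max retention: S = 1000/62 − 10 = 190/31 in (≈ 6.129 in)
Ia = 0.2·(190/31) = 38/31 in ≈ 1.226 in
Excess rainfall: 10.910 − 1.226 = 9.684 in; P > Ia so Q > 0
Q: (30021/3100)² ÷ (49021/3100) = 901260441/151965100 in (≈ 5.931 in)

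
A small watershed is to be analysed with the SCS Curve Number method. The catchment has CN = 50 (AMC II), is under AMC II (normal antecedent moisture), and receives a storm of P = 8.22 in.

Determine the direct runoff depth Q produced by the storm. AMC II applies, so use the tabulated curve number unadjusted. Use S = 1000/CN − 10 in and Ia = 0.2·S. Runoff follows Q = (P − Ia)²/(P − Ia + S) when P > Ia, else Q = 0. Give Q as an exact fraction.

Q = 96721/40550 in ≈ 2.385 in

CN(II) = 50; AMC II needs no correction.
Max retention: S = 1000/50 − 10 = 10 in (≈ 10.000 in)
Ia = 0.2S: 0.2·10.000 = 2.000 in (exactly 2)
Excess rainfall: 8.220 − 2.000 = 6.220 in; P > Ia so Q > 0
Q: (311/50)² ÷ (811/50) = 96721/40550 in (≈ 2.385 in)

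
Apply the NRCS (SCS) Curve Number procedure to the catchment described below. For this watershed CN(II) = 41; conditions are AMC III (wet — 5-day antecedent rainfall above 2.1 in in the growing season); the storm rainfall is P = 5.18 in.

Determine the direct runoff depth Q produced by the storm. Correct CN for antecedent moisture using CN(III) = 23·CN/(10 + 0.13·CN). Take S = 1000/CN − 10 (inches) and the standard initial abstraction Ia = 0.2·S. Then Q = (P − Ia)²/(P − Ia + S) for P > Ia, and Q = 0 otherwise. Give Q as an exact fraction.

Q = 34312746169/22643174550 in ≈ 1.515 in

Adjust CN=41 to AMC III: 23·41/(10 + 0.13·41) → 943 ÷ (1533/100) = 94300/1533 ≈ 61.513
Max retention: S = 1000/(94300/1533) − 10 = 5900/943 in (≈ 6.257 in)
Initial abstraction Ia = S/5 = (5900/943)/5 = 1180/943 ≈ 1.251 in
Since P=5.180 > Ia=1.251: effective rainfall P−Ia = 185237/47150 in
Runoff Q = (P−Ia)²/(P−Ia+S) = (3.929)²/(3.929+6.257) = 34312746169/22643174550 ≈ 1.515 in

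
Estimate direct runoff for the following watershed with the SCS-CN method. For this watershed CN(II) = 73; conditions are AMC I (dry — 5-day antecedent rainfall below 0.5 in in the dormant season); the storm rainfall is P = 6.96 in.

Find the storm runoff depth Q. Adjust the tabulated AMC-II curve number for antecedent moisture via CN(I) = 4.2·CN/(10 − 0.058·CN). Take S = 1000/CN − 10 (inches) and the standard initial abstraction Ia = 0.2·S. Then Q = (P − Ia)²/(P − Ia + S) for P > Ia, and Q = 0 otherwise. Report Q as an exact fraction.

Adjust CN=73 to AMC I: 4.2·73/(10 − 0.058·73) → (1533/5) ÷ (2883/500) = 51100/961 ≈ 53.174
S = 1000/(51100/961) − 10 = 4500/511 in ≈ 8.806 in
Initial abstraction Ia = S/5 = (4500/511)/5 = 900/511 ≈ 1.761 in
P − Ia = 6.960 − 1.761 = 66414/12775 ≈ 5.199 in (> 0, runoff occurs)
Runoff Q = (P−Ia)²/(P−Ia+S) = (5.199)²/(5.199+8.806) = 735136566/380937725 ≈ 1.930 in

Q = 735136566/380937725 in ≈ 1.930 in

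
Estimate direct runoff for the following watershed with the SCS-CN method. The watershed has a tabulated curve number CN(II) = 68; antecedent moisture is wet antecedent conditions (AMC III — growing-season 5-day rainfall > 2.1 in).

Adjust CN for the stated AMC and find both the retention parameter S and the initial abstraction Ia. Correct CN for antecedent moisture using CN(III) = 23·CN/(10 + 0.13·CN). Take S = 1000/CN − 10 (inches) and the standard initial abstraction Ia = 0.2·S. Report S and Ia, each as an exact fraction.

Adjust CN=68 to AMC III: 23·68/(10 + 0.13·68) → 1564 ÷ (471/25) = 39100/471 ≈ 83.015
Retention S: 1000/CN − 10 with CN=83.015 → S = 800/391 ≈ 2.046 in
Ia = 0.2·(800/391) = 160/391 in ≈ 0.409 in

S = 800/391 in ≈ 2.046 in; Ia = 160/391 in ≈ 0.409 in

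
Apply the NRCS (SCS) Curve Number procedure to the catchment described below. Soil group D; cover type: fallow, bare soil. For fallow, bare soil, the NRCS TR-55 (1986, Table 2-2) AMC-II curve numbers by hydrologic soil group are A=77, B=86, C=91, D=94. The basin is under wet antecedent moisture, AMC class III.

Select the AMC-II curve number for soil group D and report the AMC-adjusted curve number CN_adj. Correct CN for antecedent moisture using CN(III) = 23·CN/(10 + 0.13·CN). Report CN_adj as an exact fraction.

CN_adj = 108100/1111 ≈ 97.300

NRCS table: fallow, bare soil, soil group D → CN(II) = 94
CN(III) from CN(II)=94: (23·94)/(10 + 0.13·94) = 108100/1111 ≈ 97.300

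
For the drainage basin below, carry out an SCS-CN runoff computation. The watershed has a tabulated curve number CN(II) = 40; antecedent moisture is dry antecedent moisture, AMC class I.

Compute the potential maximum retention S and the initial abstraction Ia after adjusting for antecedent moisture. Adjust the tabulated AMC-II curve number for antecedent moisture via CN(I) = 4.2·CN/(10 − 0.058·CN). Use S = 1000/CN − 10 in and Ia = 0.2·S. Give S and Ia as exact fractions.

CN(I) from CN(II)=40: (4.2·40)/(10 − 0.058·40) = 175/8 ≈ 21.875
Max retention: S = 1000/(175/8) − 10 = 250/7 in (≈ 35.714 in)
Ia = 0.2·(250/7) = 50/7 in ≈ 7.143 in

S = 250/7 in ≈ 35.714 in; Ia = 50/7 in ≈ 7.143 in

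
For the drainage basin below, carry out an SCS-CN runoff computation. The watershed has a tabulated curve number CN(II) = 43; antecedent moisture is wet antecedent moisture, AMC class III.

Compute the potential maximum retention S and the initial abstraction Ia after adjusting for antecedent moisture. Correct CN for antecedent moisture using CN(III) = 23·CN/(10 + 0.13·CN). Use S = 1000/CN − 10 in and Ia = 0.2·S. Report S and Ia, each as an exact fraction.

S = 5700/989 in ≈ 5.763 in; Ia = 1140/989 in ≈ 1.153 in

Wet (AMC III): CN(III) = 23·43/(10 + 0.13·43) = 989/(1559/100) = 98900/1559 ≈ 63.438
Retention S: 1000/CN − 10 with CN=63.438 → S = 5700/989 ≈ 5.763 in
Ia = 0.2S: 0.2·5.763 = 1.153 in (exactly 1140/989)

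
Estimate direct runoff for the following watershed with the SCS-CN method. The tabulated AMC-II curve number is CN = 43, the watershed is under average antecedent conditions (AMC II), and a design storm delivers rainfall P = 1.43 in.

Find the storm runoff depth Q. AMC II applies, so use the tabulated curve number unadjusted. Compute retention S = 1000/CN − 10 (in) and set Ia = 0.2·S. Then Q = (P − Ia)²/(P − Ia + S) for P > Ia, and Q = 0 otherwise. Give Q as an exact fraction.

Average conditions: CN = 43 (no AMC adjustment).
Retention S: 1000/CN − 10 with CN=43.000 → S = 570/43 ≈ 13.256 in
Initial abstraction Ia = S/5 = (570/43)/5 = 114/43 ≈ 2.651 in
P = 1.430 ≤ Ia = 2.651 in: entire storm abstracted, Q = 0.

Q = 0 in ≈ 0.000 in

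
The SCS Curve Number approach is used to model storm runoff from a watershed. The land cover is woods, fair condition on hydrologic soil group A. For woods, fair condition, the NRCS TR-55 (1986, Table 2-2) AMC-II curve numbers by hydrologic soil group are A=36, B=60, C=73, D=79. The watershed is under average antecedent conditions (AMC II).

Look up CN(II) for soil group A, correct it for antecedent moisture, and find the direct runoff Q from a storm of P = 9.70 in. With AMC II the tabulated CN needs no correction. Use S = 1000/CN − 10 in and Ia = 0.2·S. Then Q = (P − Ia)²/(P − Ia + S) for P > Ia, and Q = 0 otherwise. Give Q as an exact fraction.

Q = 305809/193770 in ≈ 1.578 in

NRCS table: woods, fair condition, soil group A → CN(II) = 36
AMC II — tabulated CN = 36 applies directly.
S = 1000/36 − 10 = 160/9 in ≈ 17.778 in
Ia = 0.2·(160/9) = 32/9 in ≈ 3.556 in
Since P=9.700 > Ia=3.556: effective rainfall P−Ia = 553/90 in
Runoff Q = (P−Ia)²/(P−Ia+S) = (6.144)²/(6.144+17.778) = 305809/193770 ≈ 1.578 in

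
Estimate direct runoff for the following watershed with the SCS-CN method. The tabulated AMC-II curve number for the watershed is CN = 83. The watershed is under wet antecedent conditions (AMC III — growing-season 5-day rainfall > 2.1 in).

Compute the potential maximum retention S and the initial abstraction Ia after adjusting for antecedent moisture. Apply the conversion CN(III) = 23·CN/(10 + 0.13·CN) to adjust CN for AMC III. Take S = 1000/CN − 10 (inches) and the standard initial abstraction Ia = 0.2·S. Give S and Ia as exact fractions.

Adjust CN=83 to AMC III: 23·83/(10 + 0.13·83) → 1909 ÷ (2079/100) = 190900/2079 ≈ 91.823
Max retention: S = 1000/(190900/2079) − 10 = 1700/1909 in (≈ 0.891 in)
Ia = 0.2·(1700/1909) = 340/1909 in ≈ 0.178 in

S = 1700/1909 in ≈ 0.891 in; Ia = 340/1909 in ≈ 0.178 in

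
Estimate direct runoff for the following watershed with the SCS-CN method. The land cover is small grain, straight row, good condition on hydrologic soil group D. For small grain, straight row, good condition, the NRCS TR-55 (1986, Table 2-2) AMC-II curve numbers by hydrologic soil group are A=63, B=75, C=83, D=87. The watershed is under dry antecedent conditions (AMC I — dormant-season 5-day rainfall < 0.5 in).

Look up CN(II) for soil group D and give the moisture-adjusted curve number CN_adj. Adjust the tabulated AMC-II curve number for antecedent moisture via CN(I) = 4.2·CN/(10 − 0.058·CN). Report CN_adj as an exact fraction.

CN_adj = 182700/2477 ≈ 73.759

NRCS table: small grain, straight row, good condition, soil group D → CN(II) = 87
Dry (AMC I): CN(I) = 4.2·87/(10 − 0.058·87) = (1827/5)/(2477/500) = 182700/2477 ≈ 73.759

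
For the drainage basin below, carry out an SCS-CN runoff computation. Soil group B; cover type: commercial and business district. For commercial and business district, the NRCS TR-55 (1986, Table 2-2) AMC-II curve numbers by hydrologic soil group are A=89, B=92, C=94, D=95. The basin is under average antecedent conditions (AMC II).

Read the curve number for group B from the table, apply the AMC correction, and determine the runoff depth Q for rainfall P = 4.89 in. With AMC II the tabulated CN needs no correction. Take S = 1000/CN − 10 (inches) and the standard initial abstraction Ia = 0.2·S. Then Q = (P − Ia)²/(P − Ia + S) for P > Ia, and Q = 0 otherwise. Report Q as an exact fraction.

Q = 117657409/29548100 in ≈ 3.982 in

NRCS table: commercial and business district, soil group B → CN(II) = 92
Average conditions: CN = 92 (no AMC adjustment).
Max retention: S = 1000/92 − 10 = 20/23 in (≈ 0.870 in)
Initial abstraction Ia = S/5 = (20/23)/5 = 4/23 ≈ 0.174 in
Since P=4.890 > Ia=0.174: effective rainfall P−Ia = 10847/2300 in
Runoff Q = (P−Ia)²/(P−Ia+S) = (4.716)²/(4.716+0.870) = 117657409/29548100 ≈ 3.982 in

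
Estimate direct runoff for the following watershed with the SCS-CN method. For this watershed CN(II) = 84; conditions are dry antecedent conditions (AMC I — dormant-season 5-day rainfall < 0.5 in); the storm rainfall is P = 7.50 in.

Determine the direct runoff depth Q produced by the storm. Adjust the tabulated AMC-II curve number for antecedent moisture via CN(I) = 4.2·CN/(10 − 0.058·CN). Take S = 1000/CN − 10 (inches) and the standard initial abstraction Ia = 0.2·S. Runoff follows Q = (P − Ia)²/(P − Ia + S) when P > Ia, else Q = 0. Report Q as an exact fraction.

Q = 6762845/1731366 in ≈ 3.906 in

Adjust CN=84 to AMC I: 4.2·84/(10 − 0.058·84) → (1764/5) ÷ (641/125) = 44100/641 ≈ 68.799
Max retention: S = 1000/(44100/641) − 10 = 2000/441 in (≈ 4.535 in)
Ia = 0.2·(2000/441) = 400/441 in ≈ 0.907 in
Since P=7.500 > Ia=0.907: effective rainfall P−Ia = 5815/882 in
Q: (5815/882)² ÷ (9815/882) = 6762845/1731366 in (≈ 3.906 in)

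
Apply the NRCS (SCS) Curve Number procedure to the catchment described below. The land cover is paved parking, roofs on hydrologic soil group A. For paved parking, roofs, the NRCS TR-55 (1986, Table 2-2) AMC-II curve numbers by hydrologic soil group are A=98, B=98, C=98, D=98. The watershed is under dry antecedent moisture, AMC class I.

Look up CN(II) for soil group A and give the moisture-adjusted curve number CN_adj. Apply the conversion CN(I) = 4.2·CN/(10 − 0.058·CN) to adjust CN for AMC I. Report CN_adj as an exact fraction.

CN_adj = 102900/1079 ≈ 95.366

NRCS table: paved parking, roofs, soil group A → CN(II) = 98
CN(I) from CN(II)=98: (4.2·98)/(10 − 0.058·98) = 102900/1079 ≈ 95.366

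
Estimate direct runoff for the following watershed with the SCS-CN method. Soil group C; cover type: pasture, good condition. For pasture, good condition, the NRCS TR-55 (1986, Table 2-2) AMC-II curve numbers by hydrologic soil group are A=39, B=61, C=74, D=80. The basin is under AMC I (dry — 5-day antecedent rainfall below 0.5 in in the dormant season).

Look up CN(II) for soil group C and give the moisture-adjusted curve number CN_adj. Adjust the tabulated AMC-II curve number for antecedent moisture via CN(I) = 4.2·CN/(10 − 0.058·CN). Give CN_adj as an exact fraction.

CN_adj = 77700/1427 ≈ 54.450

NRCS table: pasture, good condition, soil group C → CN(II) = 74
Adjust CN=74 to AMC I: 4.2·74/(10 − 0.058·74) → (1554/5) ÷ (1427/250) = 77700/1427 ≈ 54.450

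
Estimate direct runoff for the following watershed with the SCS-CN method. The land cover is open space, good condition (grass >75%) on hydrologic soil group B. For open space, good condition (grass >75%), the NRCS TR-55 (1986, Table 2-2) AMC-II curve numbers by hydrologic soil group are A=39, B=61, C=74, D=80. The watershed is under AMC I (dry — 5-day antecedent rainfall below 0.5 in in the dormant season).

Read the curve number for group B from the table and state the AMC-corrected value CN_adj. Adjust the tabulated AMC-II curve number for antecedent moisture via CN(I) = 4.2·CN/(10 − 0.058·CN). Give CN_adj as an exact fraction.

CN_adj = 42700/1077 ≈ 39.647

NRCS table: open space, good condition (grass >75%), soil group B → CN(II) = 61
Adjust CN=61 to AMC I: 4.2·61/(10 − 0.058·61) → (1281/5) ÷ (3231/500) = 42700/1077 ≈ 39.647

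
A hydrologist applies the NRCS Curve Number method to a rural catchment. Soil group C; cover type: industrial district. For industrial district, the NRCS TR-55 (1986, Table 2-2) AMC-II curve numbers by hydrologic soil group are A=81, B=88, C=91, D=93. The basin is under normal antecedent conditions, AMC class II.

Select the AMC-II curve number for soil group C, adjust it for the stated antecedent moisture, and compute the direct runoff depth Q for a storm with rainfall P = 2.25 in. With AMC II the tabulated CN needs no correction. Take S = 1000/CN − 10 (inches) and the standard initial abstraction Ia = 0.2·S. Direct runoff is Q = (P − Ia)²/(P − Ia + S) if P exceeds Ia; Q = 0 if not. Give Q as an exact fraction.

NRCS table: industrial district, soil group C → CN(II) = 91
AMC II — tabulated CN = 91 applies directly.
Max retention: S = 1000/91 − 10 = 90/91 in (≈ 0.989 in)
Ia = 0.2·(90/91) = 18/91 in ≈ 0.198 in
Since P=2.250 > Ia=0.198: effective rainfall P−Ia = 747/364 in
Runoff Q = (P−Ia)²/(P−Ia+S) = (2.052)²/(2.052+0.989) = 20667/14924 ≈ 1.385 in

Q = 20667/14924 in ≈ 1.385 in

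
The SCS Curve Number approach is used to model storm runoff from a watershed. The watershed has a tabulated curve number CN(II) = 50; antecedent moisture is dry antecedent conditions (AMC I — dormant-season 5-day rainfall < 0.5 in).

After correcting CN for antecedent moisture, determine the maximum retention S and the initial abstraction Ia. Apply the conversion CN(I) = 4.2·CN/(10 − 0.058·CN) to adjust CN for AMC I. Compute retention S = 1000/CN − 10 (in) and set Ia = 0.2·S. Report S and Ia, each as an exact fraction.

CN(I) from CN(II)=50: (4.2·50)/(10 − 0.058·50) = 2100/71 ≈ 29.577
S = 1000/(2100/71) − 10 = 500/21 in ≈ 23.810 in
Initial abstraction Ia = S/5 = (500/21)/5 = 100/21 ≈ 4.762 in

S = 500/21 in ≈ 23.810 in; Ia = 100/21 in ≈ 4.762 in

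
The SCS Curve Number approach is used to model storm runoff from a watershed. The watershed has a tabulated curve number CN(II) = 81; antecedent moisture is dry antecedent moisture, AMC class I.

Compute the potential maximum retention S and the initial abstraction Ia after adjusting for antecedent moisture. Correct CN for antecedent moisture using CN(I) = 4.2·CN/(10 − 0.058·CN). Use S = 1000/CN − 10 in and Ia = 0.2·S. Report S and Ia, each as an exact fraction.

Dry (AMC I): CN(I) = 4.2·81/(10 − 0.058·81) = (1701/5)/(2651/500) = 170100/2651 ≈ 64.164
Retention S: 1000/CN − 10 with CN=64.164 → S = 9500/1701 ≈ 5.585 in
Ia = 0.2S: 0.2·5.585 = 1.117 in (exactly 1900/1701)

S = 9500/1701 in ≈ 5.585 in; Ia = 1900/1701 in ≈ 1.117 in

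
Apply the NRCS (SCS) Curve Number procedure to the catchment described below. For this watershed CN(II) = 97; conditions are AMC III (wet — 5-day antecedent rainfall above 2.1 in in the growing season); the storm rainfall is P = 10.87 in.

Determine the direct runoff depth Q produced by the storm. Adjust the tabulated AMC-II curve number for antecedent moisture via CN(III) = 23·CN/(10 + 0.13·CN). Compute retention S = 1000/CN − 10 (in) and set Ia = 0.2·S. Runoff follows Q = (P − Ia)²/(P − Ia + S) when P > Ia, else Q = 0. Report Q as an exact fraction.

CN(III) from CN(II)=97: (23·97)/(10 + 0.13·97) = 223100/2261 ≈ 98.673
Retention S: 1000/CN − 10 with CN=98.673 → S = 300/2231 ≈ 0.134 in
Ia = 0.2S: 0.2·0.134 = 0.027 in (exactly 60/2231)
Since P=10.870 > Ia=0.027: effective rainfall P−Ia = 2419097/223100 in
Runoff Q = (P−Ia)²/(P−Ia+S) = (10.843)²/(10.843+0.134) = 5852030295409/546393540700 ≈ 10.710 in

Q = 5852030295409/546393540700 in ≈ 10.710 in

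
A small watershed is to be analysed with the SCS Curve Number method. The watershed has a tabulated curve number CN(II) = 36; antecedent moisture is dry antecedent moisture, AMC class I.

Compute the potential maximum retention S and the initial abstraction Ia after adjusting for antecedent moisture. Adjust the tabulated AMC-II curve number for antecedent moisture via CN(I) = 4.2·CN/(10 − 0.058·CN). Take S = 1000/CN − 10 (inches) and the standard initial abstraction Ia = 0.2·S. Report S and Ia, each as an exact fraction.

CN(I) from CN(II)=36: (4.2·36)/(10 − 0.058·36) = 18900/989 ≈ 19.110
S = 1000/(18900/989) − 10 = 8000/189 in ≈ 42.328 in
Initial abstraction Ia = S/5 = (8000/189)/5 = 1600/189 ≈ 8.466 in

S = 8000/189 in ≈ 42.328 in; Ia = 1600/189 in ≈ 8.466 in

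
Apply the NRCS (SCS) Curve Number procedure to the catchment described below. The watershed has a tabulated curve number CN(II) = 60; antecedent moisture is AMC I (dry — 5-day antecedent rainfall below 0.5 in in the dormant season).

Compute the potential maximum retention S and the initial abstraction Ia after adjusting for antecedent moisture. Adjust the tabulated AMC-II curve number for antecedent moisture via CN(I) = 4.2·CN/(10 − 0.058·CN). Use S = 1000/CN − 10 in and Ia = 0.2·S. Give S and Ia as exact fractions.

S = 1000/63 in ≈ 15.873 in; Ia = 200/63 in ≈ 3.175 in

CN(I) from CN(II)=60: (4.2·60)/(10 − 0.058·60) = 6300/163 ≈ 38.650
Retention S: 1000/CN − 10 with CN=38.650 → S = 1000/63 ≈ 15.873 in
Ia = 0.2S: 0.2·15.873 = 3.175 in (exactly 200/63)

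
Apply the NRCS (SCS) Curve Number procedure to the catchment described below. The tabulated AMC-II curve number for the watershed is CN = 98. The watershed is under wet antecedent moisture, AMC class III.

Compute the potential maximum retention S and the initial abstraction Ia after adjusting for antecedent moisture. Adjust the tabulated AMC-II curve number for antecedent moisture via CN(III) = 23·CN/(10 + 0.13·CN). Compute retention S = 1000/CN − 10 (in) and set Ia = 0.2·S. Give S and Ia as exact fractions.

S = 100/1127 in ≈ 0.089 in; Ia = 20/1127 in ≈ 0.018 in

Adjust CN=98 to AMC III: 23·98/(10 + 0.13·98) → 2254 ÷ (1137/50) = 112700/1137 ≈ 99.120
Retention S: 1000/CN − 10 with CN=99.120 → S = 100/1127 ≈ 0.089 in
Ia = 0.2·(100/1127) = 20/1127 in ≈ 0.018 in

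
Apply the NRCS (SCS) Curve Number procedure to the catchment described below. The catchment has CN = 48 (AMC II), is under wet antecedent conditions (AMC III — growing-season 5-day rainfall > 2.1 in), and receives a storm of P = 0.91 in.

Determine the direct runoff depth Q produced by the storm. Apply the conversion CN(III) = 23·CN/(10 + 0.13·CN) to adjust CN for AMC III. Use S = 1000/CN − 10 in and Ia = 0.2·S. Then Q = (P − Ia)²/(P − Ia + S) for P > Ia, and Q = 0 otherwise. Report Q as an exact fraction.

CN(III) from CN(II)=48: (23·48)/(10 + 0.13·48) = 13800/203 ≈ 67.980
Max retention: S = 1000/(13800/203) − 10 = 325/69 in (≈ 4.710 in)
Ia = 0.2·(325/69) = 65/69 in ≈ 0.942 in
P = 0.910 ≤ Ia = 0.942 in: entire storm abstracted, Q = 0.

Q = 0 in ≈ 0.000 in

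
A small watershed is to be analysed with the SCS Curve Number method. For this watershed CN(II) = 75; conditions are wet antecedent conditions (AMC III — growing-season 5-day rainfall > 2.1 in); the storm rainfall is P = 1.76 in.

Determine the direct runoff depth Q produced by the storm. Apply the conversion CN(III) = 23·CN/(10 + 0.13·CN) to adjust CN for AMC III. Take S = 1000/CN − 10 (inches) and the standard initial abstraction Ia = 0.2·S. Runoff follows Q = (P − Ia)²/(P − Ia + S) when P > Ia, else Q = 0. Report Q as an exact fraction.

Wet (AMC III): CN(III) = 23·75/(10 + 0.13·75) = 1725/(79/4) = 6900/79 ≈ 87.342
Max retention: S = 1000/(6900/79) − 10 = 100/69 in (≈ 1.449 in)
Initial abstraction Ia = S/5 = (100/69)/5 = 20/69 ≈ 0.290 in
Excess rainfall: 1.760 − 0.290 = 1.470 in; P > Ia so Q > 0
Q = (2536/1725)²/((2536/1725) + 100/69) = (6431296/2975625)/(5036/1725) = 1607824/2171775 in ≈ 0.740 in

Q = 1607824/2171775 in ≈ 0.740 in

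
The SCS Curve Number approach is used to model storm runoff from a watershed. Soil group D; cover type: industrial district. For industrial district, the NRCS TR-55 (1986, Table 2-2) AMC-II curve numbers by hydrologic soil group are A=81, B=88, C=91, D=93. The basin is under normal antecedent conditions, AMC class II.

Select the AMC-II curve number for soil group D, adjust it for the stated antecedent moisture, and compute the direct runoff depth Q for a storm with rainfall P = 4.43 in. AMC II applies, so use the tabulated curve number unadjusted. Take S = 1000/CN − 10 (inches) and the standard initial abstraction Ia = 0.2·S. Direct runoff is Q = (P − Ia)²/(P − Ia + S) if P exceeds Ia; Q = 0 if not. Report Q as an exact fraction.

NRCS table: industrial district, soil group D → CN(II) = 93
Average conditions: CN = 93 (no AMC adjustment).
Retention S: 1000/CN − 10 with CN=93.000 → S = 70/93 ≈ 0.753 in
Ia = 0.2S: 0.2·0.753 = 0.151 in (exactly 14/93)
Since P=4.430 > Ia=0.151: effective rainfall P−Ia = 39799/9300 in
Runoff Q = (P−Ia)²/(P−Ia+S) = (4.279)²/(4.279+0.753) = 1583960401/435230700 ≈ 3.639 in

Q = 1583960401/435230700 in ≈ 3.639 in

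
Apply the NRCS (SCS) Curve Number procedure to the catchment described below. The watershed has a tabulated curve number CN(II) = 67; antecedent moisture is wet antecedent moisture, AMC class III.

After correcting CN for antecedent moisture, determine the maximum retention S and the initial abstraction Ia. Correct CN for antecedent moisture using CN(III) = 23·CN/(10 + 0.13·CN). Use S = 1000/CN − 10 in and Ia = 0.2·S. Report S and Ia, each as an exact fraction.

S = 3300/1541 in ≈ 2.141 in; Ia = 660/1541 in ≈ 0.428 in

Adjust CN=67 to AMC III: 23·67/(10 + 0.13·67) → 1541 ÷ (1871/100) = 154100/1871 ≈ 82.362
S = 1000/(154100/1871) − 10 = 3300/1541 in ≈ 2.141 in
Ia = 0.2·(3300/1541) = 660/1541 in ≈ 0.428 in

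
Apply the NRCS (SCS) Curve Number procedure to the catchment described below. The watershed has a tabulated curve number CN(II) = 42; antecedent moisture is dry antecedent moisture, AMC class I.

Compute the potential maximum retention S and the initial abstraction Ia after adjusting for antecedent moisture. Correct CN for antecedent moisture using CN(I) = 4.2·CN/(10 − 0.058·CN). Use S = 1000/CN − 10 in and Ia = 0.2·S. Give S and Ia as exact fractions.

S = 14500/441 in ≈ 32.880 in; Ia = 2900/441 in ≈ 6.576 in

Dry (AMC I): CN(I) = 4.2·42/(10 − 0.058·42) = (882/5)/(1891/250) = 44100/1891 ≈ 23.321
S = 1000/(44100/1891) − 10 = 14500/441 in ≈ 32.880 in
Initial abstraction Ia = S/5 = (14500/441)/5 = 2900/441 ≈ 6.576 in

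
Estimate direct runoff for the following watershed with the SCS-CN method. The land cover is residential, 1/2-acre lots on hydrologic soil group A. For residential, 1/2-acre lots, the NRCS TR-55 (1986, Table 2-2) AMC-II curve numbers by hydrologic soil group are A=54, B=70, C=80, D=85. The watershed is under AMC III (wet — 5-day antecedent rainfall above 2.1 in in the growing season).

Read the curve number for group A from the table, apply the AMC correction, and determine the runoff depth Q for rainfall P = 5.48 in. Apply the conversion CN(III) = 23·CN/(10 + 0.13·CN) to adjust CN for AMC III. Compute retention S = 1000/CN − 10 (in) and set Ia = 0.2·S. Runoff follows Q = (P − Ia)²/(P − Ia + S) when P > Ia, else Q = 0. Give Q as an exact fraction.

NRCS table: residential, 1/2-acre lots, soil group A → CN(II) = 54
CN(III) from CN(II)=54: (23·54)/(10 + 0.13·54) = 2700/37 ≈ 72.973
S = 1000/(2700/37) − 10 = 100/27 in ≈ 3.704 in
Ia = 0.2·(100/27) = 20/27 in ≈ 0.741 in
Since P=5.480 > Ia=0.741: effective rainfall P−Ia = 3199/675 in
Q: (3199/675)² ÷ (5699/675) = 10233601/3846825 in (≈ 2.660 in)

Q = 10233601/3846825 in ≈ 2.660 in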